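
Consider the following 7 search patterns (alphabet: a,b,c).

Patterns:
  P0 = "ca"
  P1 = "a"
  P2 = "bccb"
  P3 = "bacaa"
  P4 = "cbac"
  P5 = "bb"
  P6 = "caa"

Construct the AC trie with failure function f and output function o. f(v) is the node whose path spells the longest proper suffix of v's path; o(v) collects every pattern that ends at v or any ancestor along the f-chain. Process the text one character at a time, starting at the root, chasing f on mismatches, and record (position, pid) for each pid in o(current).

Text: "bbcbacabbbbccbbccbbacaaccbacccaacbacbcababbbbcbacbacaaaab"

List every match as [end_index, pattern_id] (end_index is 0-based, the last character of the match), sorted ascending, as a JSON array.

Build automaton:
Trie (insert patterns):
  n0 'ε': a→3 b→4 c→1
  n1 'c': a→2 b→12
  n2 'ca': a→16  ←P0
  n3 'a': ·  ←P1
  n4 'b': a→8 b→15 c→5
  n5 'bc': c→6
  n6 'bcc': b→7
  n7 'bccb': ·  ←P2
  n8 'ba': c→9
  n9 'bac': a→10
  n10 'baca': a→11
  n11 'bacaa': ·  ←P3
  n12 'cb': a→13
  n13 'cba': c→14
  n14 'cbac': ·  ←P4
  n15 'bb': ·  ←P5
  n16 'caa': ·  ←P6

Failure links (BFS by depth):
  fail(1) 'c': from fail(0)=0 chase 'c': 0 ⇒ 0;  out=∅∪out(0)=∅
  fail(3) 'a': from fail(0)=0 chase 'a': 0 ⇒ 0;  out={1}∪out(0)={1}
  fail(4) 'b': from fail(0)=0 chase 'b': 0 ⇒ 0;  out=∅∪out(0)=∅
  fail(2) 'ca': from fail(1)=0 chase 'a': 0 ⇒ 3;  out={0}∪out(3)={0,1}
  fail(5) 'bc': from fail(4)=0 chase 'c': 0 ⇒ 1;  out=∅∪out(1)=∅
  fail(8) 'ba': from fail(4)=0 chase 'a': 0 ⇒ 3;  out=∅∪out(3)={1}
  fail(12) 'cb': from fail(1)=0 chase 'b': 0 ⇒ 4;  out=∅∪out(4)=∅
  fail(15) 'bb': from fail(4)=0 chase 'b': 0 ⇒ 4;  out={5}∪out(4)={5}
  fail(6) 'bcc': from fail(5)=1 chase 'c': 1→0 ⇒ 1;  out=∅∪out(1)=∅
  fail(9) 'bac': from fail(8)=3 chase 'c': 3→0 ⇒ 1;  out=∅∪out(1)=∅
  fail(13) 'cba': from fail(12)=4 chase 'a': 4 ⇒ 8;  out=∅∪out(8)={1}
  fail(16) 'caa': from fail(2)=3 chase 'a': 3→0 ⇒ 3;  out={6}∪out(3)={1,6}
  fail(7) 'bccb': from fail(6)=1 chase 'b': 1 ⇒ 12;  out={2}∪out(12)={2}
  fail(10) 'baca': from fail(9)=1 chase 'a': 1 ⇒ 2;  out=∅∪out(2)={0,1}
  fail(14) 'cbac': from fail(13)=8 chase 'c': 8 ⇒ 9;  out={4}∪out(9)={4}
  fail(11) 'bacaa': from fail(10)=2 chase 'a': 2 ⇒ 16;  out={3}∪out(16)={1,3,6}

Scan:
pos 0 'b': at 4
pos 1 'b': at 15  emit P5@[0:1]
pos 2 'c': at 5 (via fail)
pos 3 'b': at 12 (via fail)
pos 4 'a': at 13  emit P1@[4:4]
pos 5 'c': at 14  emit P4@[2:5]
pos 6 'a': at 10 (via fail)  emit P0@[5:6],P1@[6:6]
pos 7 'b': at 4 (via fail)
pos 8 'b': at 15  emit P5@[7:8]
pos 9 'b': at 15 (via fail)  emit P5@[8:9]
pos 10 'b': at 15 (via fail)  emit P5@[9:10]
pos 11 'c': at 5 (via fail)
pos 12 'c': at 6
pos 13 'b': at 7  emit P2@[10:13]
pos 14 'b': at 15 (via fail)  emit P5@[13:14]
pos 15 'c': at 5 (via fail)
pos 16 'c': at 6
pos 17 'b': at 7  emit P2@[14:17]
pos 18 'b': at 15 (via fail)  emit P5@[17:18]
pos 19 'a': at 8 (via fail)  emit P1@[19:19]
pos 20 'c': at 9
pos 21 'a': at 10  emit P0@[20:21],P1@[21:21]
pos 22 'a': at 11  emit P1@[22:22],P3@[18:22],P6@[20:22]
pos 23 'c': at 1 (via fail)
pos 24 'c': at 1 (via fail)
pos 25 'b': at 12
pos 26 'a': at 13  emit P1@[26:26]
pos 27 'c': at 14  emit P4@[24:27]
pos 28 'c': at 1 (via fail)
pos 29 'c': at 1 (via fail)
pos 30 'a': at 2  emit P0@[29:30],P1@[30:30]
pos 31 'a': at 16  emit P1@[31:31],P6@[29:31]
pos 32 'c': at 1 (via fail)
pos 33 'b': at 12
pos 34 'a': at 13  emit P1@[34:34]
pos 35 'c': at 14  emit P4@[32:35]
pos 36 'b': at 12 (via fail)
pos 37 'c': at 5 (via fail)
pos 38 'a': at 2 (via fail)  emit P0@[37:38],P1@[38:38]
pos 39 'b': at 4 (via fail)
pos 40 'a': at 8  emit P1@[40:40]
pos 41 'b': at 4 (via fail)
pos 42 'b': at 15  emit P5@[41:42]
pos 43 'b': at 15 (via fail)  emit P5@[42:43]
pos 44 'b': at 15 (via fail)  emit P5@[43:44]
pos 45 'c': at 5 (via fail)
pos 46 'b': at 12 (via fail)
pos 47 'a': at 13  emit P1@[47:47]
pos 48 'c': at 14  emit P4@[45:48]
pos 49 'b': at 12 (via fail)
pos 50 'a': at 13  emit P1@[50:50]
pos 51 'c': at 14  emit P4@[48:51]
pos 52 'a': at 10 (via fail)  emit P0@[51:52],P1@[52:52]
pos 53 'a': at 11  emit P1@[53:53],P3@[49:53],P6@[51:53]
pos 54 'a': at 3 (via fail)  emit P1@[54:54]
pos 55 'a': at 3 (via fail)  emit P1@[55:55]
pos 56 'b': at 4 (via fail)

Matches: [[1,5],[4,1],[5,4],[6,0],[6,1],[8,5],[9,5],[10,5],[13,2],[14,5],[17,2],[18,5],[19,1],[21,0],[21,1],[22,1],[22,3],[22,6],[26,1],[27,4],[30,0],[30,1],[31,1],[31,6],[34,1],[35,4],[38,0],[38,1],[40,1],[42,5],[43,5],[44,5],[47,1],[48,4],[50,1],[51,4],[52,0],[52,1],[53,1],[53,3],[53,6],[54,1],[55,1]]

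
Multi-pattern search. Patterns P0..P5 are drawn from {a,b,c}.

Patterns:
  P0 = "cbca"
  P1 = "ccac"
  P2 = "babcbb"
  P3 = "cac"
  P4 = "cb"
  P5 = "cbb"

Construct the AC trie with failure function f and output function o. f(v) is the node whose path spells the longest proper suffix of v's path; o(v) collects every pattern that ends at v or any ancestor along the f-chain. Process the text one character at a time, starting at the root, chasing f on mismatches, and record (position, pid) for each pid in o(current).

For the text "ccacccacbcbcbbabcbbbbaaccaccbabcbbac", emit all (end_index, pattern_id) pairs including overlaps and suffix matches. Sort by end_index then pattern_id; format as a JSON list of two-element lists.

Build automaton:
Trie nodes:
  0='ε' goto b→8 c→1
  1='c' goto a→14 b→2 c→5
  2='cb' goto b→16 c→3  ←P4
  3='cbc' goto a→4
  4='cbca' goto ·  ←P0
  5='cc' goto a→6
  6='cca' goto c→7
  7='ccac' goto ·  ←P1
  8='b' goto a→9
  9='ba' goto b→10
  10='bab' goto c→11
  11='babc' goto b→12
  12='babcb' goto b→13
  13='babcbb' goto ·  ←P2
  14='ca' goto c→15
  15='cac' goto ·  ←P3
  16='cbb' goto ·  ←P5

BFS fail/out derivation:
  fail(1) 'c': from fail(0)=0 chase 'c': 0 ⇒ 0;  out=∅∪out(0)=∅
  fail(8) 'b': from fail(0)=0 chase 'b': 0 ⇒ 0;  out=∅∪out(0)=∅
  fail(2) 'cb': from fail(1)=0 chase 'b': 0 ⇒ 8;  out={4}∪out(8)={4}
  fail(5) 'cc': from fail(1)=0 chase 'c': 0 ⇒ 1;  out=∅∪out(1)=∅
  fail(9) 'ba': from fail(8)=0 chase 'a': 0 ⇒ 0;  out=∅∪out(0)=∅
  fail(14) 'ca': from fail(1)=0 chase 'a': 0 ⇒ 0;  out=∅∪out(0)=∅
  fail(3) 'cbc': from fail(2)=8 chase 'c': 8→0 ⇒ 1;  out=∅∪out(1)=∅
  fail(6) 'cca': from fail(5)=1 chase 'a': 1 ⇒ 14;  out=∅∪out(14)=∅
  fail(10) 'bab': from fail(9)=0 chase 'b': 0 ⇒ 8;  out=∅∪out(8)=∅
  fail(15) 'cac': from fail(14)=0 chase 'c': 0 ⇒ 1;  out={3}∪out(1)={3}
  fail(16) 'cbb': from fail(2)=8 chase 'b': 8→0 ⇒ 8;  out={5}∪out(8)={5}
  fail(4) 'cbca': from fail(3)=1 chase 'a': 1 ⇒ 14;  out={0}∪out(14)={0}
  fail(7) 'ccac': from fail(6)=14 chase 'c': 14 ⇒ 15;  out={1}∪out(15)={1,3}
  fail(11) 'babc': from fail(10)=8 chase 'c': 8→0 ⇒ 1;  out=∅∪out(1)=∅
  fail(12) 'babcb': from fail(11)=1 chase 'b': 1 ⇒ 2;  out=∅∪out(2)={4}
  fail(13) 'babcbb': from fail(12)=2 chase 'b': 2 ⇒ 16;  out={2}∪out(16)={2,5}

Text stream:
[0] read 'c'  n0⇒n1
[1] read 'c'  n1⇒n5
[2] read 'a'  n5⇒n6
[3] read 'c'  n6⇒n7  ** P1@[0:3],P3@[1:3]
[4] read 'c'  n7⇒n5 (fail-walked)
[5] read 'c'  n5⇒n5 (fail-walked)
[6] read 'a'  n5⇒n6
[7] read 'c'  n6⇒n7  ** P1@[4:7],P3@[5:7]
[8] read 'b'  n7⇒n2 (fail-walked)  ** P4@[7:8]
[9] read 'c'  n2⇒n3
[10] read 'b'  n3⇒n2 (fail-walked)  ** P4@[9:10]
[11] read 'c'  n2⇒n3
[12] read 'b'  n3⇒n2 (fail-walked)  ** P4@[11:12]
[13] read 'b'  n2⇒n16  ** P5@[11:13]
[14] read 'a'  n16⇒n9 (fail-walked)
[15] read 'b'  n9⇒n10
[16] read 'c'  n10⇒n11
[17] read 'b'  n11⇒n12  ** P4@[16:17]
[18] read 'b'  n12⇒n13  ** P2@[13:18],P5@[16:18]
[19] read 'b'  n13⇒n8 (fail-walked)
[20] read 'b'  n8⇒n8 (fail-walked)
[21] read 'a'  n8⇒n9
[22] read 'a'  n9⇒n0 (fail-walked)
[23] read 'c'  n0⇒n1
[24] read 'c'  n1⇒n5
[25] read 'a'  n5⇒n6
[26] read 'c'  n6⇒n7  ** P1@[23:26],P3@[24:26]
[27] read 'c'  n7⇒n5 (fail-walked)
[28] read 'b'  n5⇒n2 (fail-walked)  ** P4@[27:28]
[29] read 'a'  n2⇒n9 (fail-walked)
[30] read 'b'  n9⇒n10
[31] read 'c'  n10⇒n11
[32] read 'b'  n11⇒n12  ** P4@[31:32]
[33] read 'b'  n12⇒n13  ** P2@[28:33],P5@[31:33]
[34] read 'a'  n13⇒n9 (fail-walked)
[35] read 'c'  n9⇒n1 (fail-walked)

All matches (sorted): [[3,1],[3,3],[7,1],[7,3],[8,4],[10,4],[12,4],[13,5],[17,4],[18,2],[18,5],[26,1],[26,3],[28,4],[32,4],[33,2],[33,5]]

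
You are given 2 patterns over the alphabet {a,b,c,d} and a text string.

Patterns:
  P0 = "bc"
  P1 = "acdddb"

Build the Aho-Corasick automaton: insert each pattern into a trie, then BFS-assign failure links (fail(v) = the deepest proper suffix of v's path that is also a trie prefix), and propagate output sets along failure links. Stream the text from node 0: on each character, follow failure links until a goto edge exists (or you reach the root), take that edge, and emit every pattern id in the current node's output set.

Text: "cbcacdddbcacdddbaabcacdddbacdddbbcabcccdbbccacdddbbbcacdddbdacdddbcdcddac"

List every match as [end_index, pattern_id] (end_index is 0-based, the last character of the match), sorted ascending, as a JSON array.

Build automaton:
Trie (insert patterns):
  0='ε' goto a→3 b→1
  1='b' goto c→2
  2='bc' goto ·  ←P0
  3='a' goto c→4
  4='ac' goto d→5
  5='acd' goto d→6
  6='acdd' goto d→7
  7='acddd' goto b→8
  8='acdddb' goto ·  ←P1

BFS fail/out derivation:
  n1('b'): parent n0 fail=0; on 'b' 0 → fail=0;  out ∅∪∅=∅
  n3('a'): parent n0 fail=0; on 'a' 0 → fail=0;  out ∅∪∅=∅
  n2('bc'): parent n1 fail=0; on 'c' 0 → fail=0;  out {0}∪∅={0}
  n4('ac'): parent n3 fail=0; on 'c' 0 → fail=0;  out ∅∪∅=∅
  n5('acd'): parent n4 fail=0; on 'd' 0 → fail=0;  out ∅∪∅=∅
  n6('acdd'): parent n5 fail=0; on 'd' 0 → fail=0;  out ∅∪∅=∅
  n7('acddd'): parent n6 fail=0; on 'd' 0 → fail=0;  out ∅∪∅=∅
  n8('acdddb'): parent n7 fail=0; on 'b' 0 → fail=1;  out {1}∪∅={1}

Scan:
i=0 'c': node 0→0
i=1 'b': node 0→1
i=2 'c': node 1→2  emit P0@[1:2]
i=3 'a': node 2→3 ·f
i=4 'c': node 3→4
i=5 'd': node 4→5
i=6 'd': node 5→6
i=7 'd': node 6→7
i=8 'b': node 7→8  emit P1@[3:8]
i=9 'c': node 8→2 ·f  emit P0@[8:9]
i=10 'a': node 2→3 ·f
i=11 'c': node 3→4
i=12 'd': node 4→5
i=13 'd': node 5→6
i=14 'd': node 6→7
i=15 'b': node 7→8  emit P1@[10:15]
i=16 'a': node 8→3 ·f
i=17 'a': node 3→3 ·f
i=18 'b': node 3→1 ·f
i=19 'c': node 1→2  emit P0@[18:19]
i=20 'a': node 2→3 ·f
i=21 'c': node 3→4
i=22 'd': node 4→5
i=23 'd': node 5→6
i=24 'd': node 6→7
i=25 'b': node 7→8  emit P1@[20:25]
i=26 'a': node 8→3 ·f
i=27 'c': node 3→4
i=28 'd': node 4→5
i=29 'd': node 5→6
i=30 'd': node 6→7
i=31 'b': node 7→8  emit P1@[26:31]
i=32 'b': node 8→1 ·f
i=33 'c': node 1→2  emit P0@[32:33]
i=34 'a': node 2→3 ·f
i=35 'b': node 3→1 ·f
i=36 'c': node 1→2  emit P0@[35:36]
i=37 'c': node 2→0 ·f
i=38 'c': node 0→0
i=39 'd': node 0→0
i=40 'b': node 0→1
i=41 'b': node 1→1 ·f
i=42 'c': node 1→2  emit P0@[41:42]
i=43 'c': node 2→0 ·f
i=44 'a': node 0→3
i=45 'c': node 3→4
i=46 'd': node 4→5
i=47 'd': node 5→6
i=48 'd': node 6→7
i=49 'b': node 7→8  emit P1@[44:49]
i=50 'b': node 8→1 ·f
i=51 'b': node 1→1 ·f
i=52 'c': node 1→2  emit P0@[51:52]
i=53 'a': node 2→3 ·f
i=54 'c': node 3→4
i=55 'd': node 4→5
i=56 'd': node 5→6
i=57 'd': node 6→7
i=58 'b': node 7→8  emit P1@[53:58]
i=59 'd': node 8→0 ·f
i=60 'a': node 0→3
i=61 'c': node 3→4
i=62 'd': node 4→5
i=63 'd': node 5→6
i=64 'd': node 6→7
i=65 'b': node 7→8  emit P1@[60:65]
i=66 'c': node 8→2 ·f  emit P0@[65:66]
i=67 'd': node 2→0 ·f
i=68 'c': node 0→0
i=69 'd': node 0→0
i=70 'd': node 0→0
i=71 'a': node 0→3
i=72 'c': node 3→4

Result: [[2,0],[8,1],[9,0],[15,1],[19,0],[25,1],[31,1],[33,0],[36,0],[42,0],[49,1],[52,0],[58,1],[65,1],[66,0]]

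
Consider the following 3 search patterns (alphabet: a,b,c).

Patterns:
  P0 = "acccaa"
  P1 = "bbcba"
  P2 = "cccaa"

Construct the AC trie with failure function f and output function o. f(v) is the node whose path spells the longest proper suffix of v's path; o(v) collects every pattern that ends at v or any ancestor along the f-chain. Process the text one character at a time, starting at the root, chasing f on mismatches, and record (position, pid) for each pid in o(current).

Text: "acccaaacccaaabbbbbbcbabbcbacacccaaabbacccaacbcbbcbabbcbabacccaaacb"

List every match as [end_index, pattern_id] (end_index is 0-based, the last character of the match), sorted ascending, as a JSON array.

Construct AC machine:
Trie (insert patterns):
  0='ε' goto a→1 b→7 c→12
  1='a' goto c→2
  2='ac' goto c→3
  3='acc' goto c→4
  4='accc' goto a→5
  5='accca' goto a→6
  6='acccaa' goto ·  ←P0
  7='b' goto b→8
  8='bb' goto c→9
  9='bbc' goto b→10
  10='bbcb' goto a→11
  11='bbcba' goto ·  ←P1
  12='c' goto c→13
  13='cc' goto c→14
  14='ccc' goto a→15
  15='ccca' goto a→16
  16='cccaa' goto ·  ←P2

Failure links (BFS by depth):
  fail(1) 'a': from fail(0)=0 chase 'a': 0 ⇒ 0;  out=∅∪out(0)=∅
  fail(7) 'b': from fail(0)=0 chase 'b': 0 ⇒ 0;  out=∅∪out(0)=∅
  fail(12) 'c': from fail(0)=0 chase 'c': 0 ⇒ 0;  out=∅∪out(0)=∅
  fail(2) 'ac': from fail(1)=0 chase 'c': 0 ⇒ 12;  out=∅∪out(12)=∅
  fail(8) 'bb': from fail(7)=0 chase 'b': 0 ⇒ 7;  out=∅∪out(7)=∅
  fail(13) 'cc': from fail(12)=0 chase 'c': 0 ⇒ 12;  out=∅∪out(12)=∅
  fail(3) 'acc': from fail(2)=12 chase 'c': 12 ⇒ 13;  out=∅∪out(13)=∅
  fail(9) 'bbc': from fail(8)=7 chase 'c': 7→0 ⇒ 12;  out=∅∪out(12)=∅
  fail(14) 'ccc': from fail(13)=12 chase 'c': 12 ⇒ 13;  out=∅∪out(13)=∅
  fail(4) 'accc': from fail(3)=13 chase 'c': 13 ⇒ 14;  out=∅∪out(14)=∅
  fail(10) 'bbcb': from fail(9)=12 chase 'b': 12→0 ⇒ 7;  out=∅∪out(7)=∅
  fail(15) 'ccca': from fail(14)=13 chase 'a': 13→12→0 ⇒ 1;  out=∅∪out(1)=∅
  fail(5) 'accca': from fail(4)=14 chase 'a': 14 ⇒ 15;  out=∅∪out(15)=∅
  fail(11) 'bbcba': from fail(10)=7 chase 'a': 7→0 ⇒ 1;  out={1}∪out(1)={1}
  fail(16) 'cccaa': from fail(15)=1 chase 'a': 1→0 ⇒ 1;  out={2}∪out(1)={2}
  fail(6) 'acccaa': from fail(5)=15 chase 'a': 15 ⇒ 16;  out={0}∪out(16)={0,2}

Text stream:
pos 0 'a': at 1
pos 1 'c': at 2
pos 2 'c': at 3
pos 3 'c': at 4
pos 4 'a': at 5
pos 5 'a': at 6  → match P0@[0:5],P2@[1:5]
pos 6 'a': at 1 (via fail)
pos 7 'c': at 2
pos 8 'c': at 3
pos 9 'c': at 4
pos 10 'a': at 5
pos 11 'a': at 6  → match P0@[6:11],P2@[7:11]
pos 12 'a': at 1 (via fail)
pos 13 'b': at 7 (via fail)
pos 14 'b': at 8
pos 15 'b': at 8 (via fail)
pos 16 'b': at 8 (via fail)
pos 17 'b': at 8 (via fail)
pos 18 'b': at 8 (via fail)
pos 19 'c': at 9
pos 20 'b': at 10
pos 21 'a': at 11  → match P1@[17:21]
pos 22 'b': at 7 (via fail)
pos 23 'b': at 8
pos 24 'c': at 9
pos 25 'b': at 10
pos 26 'a': at 11  → match P1@[22:26]
pos 27 'c': at 2 (via fail)
pos 28 'a': at 1 (via fail)
pos 29 'c': at 2
pos 30 'c': at 3
pos 31 'c': at 4
pos 32 'a': at 5
pos 33 'a': at 6  → match P0@[28:33],P2@[29:33]
pos 34 'a': at 1 (via fail)
pos 35 'b': at 7 (via fail)
pos 36 'b': at 8
pos 37 'a': at 1 (via fail)
pos 38 'c': at 2
pos 39 'c': at 3
pos 40 'c': at 4
pos 41 'a': at 5
pos 42 'a': at 6  → match P0@[37:42],P2@[38:42]
pos 43 'c': at 2 (via fail)
pos 44 'b': at 7 (via fail)
pos 45 'c': at 12 (via fail)
pos 46 'b': at 7 (via fail)
pos 47 'b': at 8
pos 48 'c': at 9
pos 49 'b': at 10
pos 50 'a': at 11  → match P1@[46:50]
pos 51 'b': at 7 (via fail)
pos 52 'b': at 8
pos 53 'c': at 9
pos 54 'b': at 10
pos 55 'a': at 11  → match P1@[51:55]
pos 56 'b': at 7 (via fail)
pos 57 'a': at 1 (via fail)
pos 58 'c': at 2
pos 59 'c': at 3
pos 60 'c': at 4
pos 61 'a': at 5
pos 62 'a': at 6  → match P0@[57:62],P2@[58:62]
pos 63 'a': at 1 (via fail)
pos 64 'c': at 2
pos 65 'b': at 7 (via fail)

All matches (sorted): [[5,0],[5,2],[11,0],[11,2],[21,1],[26,1],[33,0],[33,2],[42,0],[42,2],[50,1],[55,1],[62,0],[62,2]]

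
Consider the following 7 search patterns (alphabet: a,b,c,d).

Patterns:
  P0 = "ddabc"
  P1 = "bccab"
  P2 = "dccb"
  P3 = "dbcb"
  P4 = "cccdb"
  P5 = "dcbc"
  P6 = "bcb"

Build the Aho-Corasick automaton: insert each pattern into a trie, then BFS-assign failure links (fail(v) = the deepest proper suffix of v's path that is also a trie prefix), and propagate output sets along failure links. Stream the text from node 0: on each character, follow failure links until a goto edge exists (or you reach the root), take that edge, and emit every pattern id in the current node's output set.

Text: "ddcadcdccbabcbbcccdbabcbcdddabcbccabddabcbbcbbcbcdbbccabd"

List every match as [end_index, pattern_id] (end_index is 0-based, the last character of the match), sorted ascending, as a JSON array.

Construct AC machine:
Trie (insert patterns):
  n0 'ε': b→6 c→17 d→1
  n1 'd': b→14 c→11 d→2
  n2 'dd': a→3
  n3 'dda': b→4
  n4 'ddab': c→5
  n5 'ddabc': ·  ←P0
  n6 'b': c→7
  n7 'bc': b→24 c→8
  n8 'bcc': a→9
  n9 'bcca': b→10
  n10 'bccab': ·  ←P1
  n11 'dc': b→22 c→12
  n12 'dcc': b→13
  n13 'dccb': ·  ←P2
  n14 'db': c→15
  n15 'dbc': b→16
  n16 'dbcb': ·  ←P3
  n17 'c': c→18
  n18 'cc': c→19
  n19 'ccc': d→20
  n20 'cccd': b→21
  n21 'cccdb': ·  ←P4
  n22 'dcb': c→23
  n23 'dcbc': ·  ←P5
  n24 'bcb': ·  ←P6

BFS fail/out derivation:
  fail(1) 'd': from fail(0)=0 chase 'd': 0 ⇒ 0;  out=∅∪out(0)=∅
  fail(6) 'b': from fail(0)=0 chase 'b': 0 ⇒ 0;  out=∅∪out(0)=∅
  fail(17) 'c': from fail(0)=0 chase 'c': 0 ⇒ 0;  out=∅∪out(0)=∅
  fail(2) 'dd': from fail(1)=0 chase 'd': 0 ⇒ 1;  out=∅∪out(1)=∅
  fail(7) 'bc': from fail(6)=0 chase 'c': 0 ⇒ 17;  out=∅∪out(17)=∅
  fail(11) 'dc': from fail(1)=0 chase 'c': 0 ⇒ 17;  out=∅∪out(17)=∅
  fail(14) 'db': from fail(1)=0 chase 'b': 0 ⇒ 6;  out=∅∪out(6)=∅
  fail(18) 'cc': from fail(17)=0 chase 'c': 0 ⇒ 17;  out=∅∪out(17)=∅
  fail(3) 'dda': from fail(2)=1 chase 'a': 1→0 ⇒ 0;  out=∅∪out(0)=∅
  fail(8) 'bcc': from fail(7)=17 chase 'c': 17 ⇒ 18;  out=∅∪out(18)=∅
  fail(12) 'dcc': from fail(11)=17 chase 'c': 17 ⇒ 18;  out=∅∪out(18)=∅
  fail(15) 'dbc': from fail(14)=6 chase 'c': 6 ⇒ 7;  out=∅∪out(7)=∅
  fail(19) 'ccc': from fail(18)=17 chase 'c': 17 ⇒ 18;  out=∅∪out(18)=∅
  fail(22) 'dcb': from fail(11)=17 chase 'b': 17→0 ⇒ 6;  out=∅∪out(6)=∅
  fail(24) 'bcb': from fail(7)=17 chase 'b': 17→0 ⇒ 6;  out={6}∪out(6)={6}
  fail(4) 'ddab': from fail(3)=0 chase 'b': 0 ⇒ 6;  out=∅∪out(6)=∅
  fail(9) 'bcca': from fail(8)=18 chase 'a': 18→17→0 ⇒ 0;  out=∅∪out(0)=∅
  fail(13) 'dccb': from fail(12)=18 chase 'b': 18→17→0 ⇒ 6;  out={2}∪out(6)={2}
  fail(16) 'dbcb': from fail(15)=7 chase 'b': 7 ⇒ 24;  out={3}∪out(24)={3,6}
  fail(20) 'cccd': from fail(19)=18 chase 'd': 18→17→0 ⇒ 1;  out=∅∪out(1)=∅
  fail(23) 'dcbc': from fail(22)=6 chase 'c': 6 ⇒ 7;  out={5}∪out(7)={5}
  fail(5) 'ddabc': from fail(4)=6 chase 'c': 6 ⇒ 7;  out={0}∪out(7)={0}
  fail(10) 'bccab': from fail(9)=0 chase 'b': 0 ⇒ 6;  out={1}∪out(6)={1}
  fail(21) 'cccdb': from fail(20)=1 chase 'b': 1 ⇒ 14;  out={4}∪out(14)={4}

Text stream:
pos 0 'd': at 1
pos 1 'd': at 2
pos 2 'c': at 11 (fail-walked)
pos 3 'a': at 0 (fail-walked)
pos 4 'd': at 1
pos 5 'c': at 11
pos 6 'd': at 1 (fail-walked)
pos 7 'c': at 11
pos 8 'c': at 12
pos 9 'b': at 13  ** P2@[6:9]
pos 10 'a': at 0 (fail-walked)
pos 11 'b': at 6
pos 12 'c': at 7
pos 13 'b': at 24  ** P6@[11:13]
pos 14 'b': at 6 (fail-walked)
pos 15 'c': at 7
pos 16 'c': at 8
pos 17 'c': at 19 (fail-walked)
pos 18 'd': at 20
pos 19 'b': at 21  ** P4@[15:19]
pos 20 'a': at 0 (fail-walked)
pos 21 'b': at 6
pos 22 'c': at 7
pos 23 'b': at 24  ** P6@[21:23]
pos 24 'c': at 7 (fail-walked)
pos 25 'd': at 1 (fail-walked)
pos 26 'd': at 2
pos 27 'd': at 2 (fail-walked)
pos 28 'a': at 3
pos 29 'b': at 4
pos 30 'c': at 5  ** P0@[26:30]
pos 31 'b': at 24 (fail-walked)  ** P6@[29:31]
pos 32 'c': at 7 (fail-walked)
pos 33 'c': at 8
pos 34 'a': at 9
pos 35 'b': at 10  ** P1@[31:35]
pos 36 'd': at 1 (fail-walked)
pos 37 'd': at 2
pos 38 'a': at 3
pos 39 'b': at 4
pos 40 'c': at 5  ** P0@[36:40]
pos 41 'b': at 24 (fail-walked)  ** P6@[39:41]
pos 42 'b': at 6 (fail-walked)
pos 43 'c': at 7
pos 44 'b': at 24  ** P6@[42:44]
pos 45 'b': at 6 (fail-walked)
pos 46 'c': at 7
pos 47 'b': at 24  ** P6@[45:47]
pos 48 'c': at 7 (fail-walked)
pos 49 'd': at 1 (fail-walked)
pos 50 'b': at 14
pos 51 'b': at 6 (fail-walked)
pos 52 'c': at 7
pos 53 'c': at 8
pos 54 'a': at 9
pos 55 'b': at 10  ** P1@[51:55]
pos 56 'd': at 1 (fail-walked)

Matches: [[9,2],[13,6],[19,4],[23,6],[30,0],[31,6],[35,1],[40,0],[41,6],[44,6],[47,6],[55,1]]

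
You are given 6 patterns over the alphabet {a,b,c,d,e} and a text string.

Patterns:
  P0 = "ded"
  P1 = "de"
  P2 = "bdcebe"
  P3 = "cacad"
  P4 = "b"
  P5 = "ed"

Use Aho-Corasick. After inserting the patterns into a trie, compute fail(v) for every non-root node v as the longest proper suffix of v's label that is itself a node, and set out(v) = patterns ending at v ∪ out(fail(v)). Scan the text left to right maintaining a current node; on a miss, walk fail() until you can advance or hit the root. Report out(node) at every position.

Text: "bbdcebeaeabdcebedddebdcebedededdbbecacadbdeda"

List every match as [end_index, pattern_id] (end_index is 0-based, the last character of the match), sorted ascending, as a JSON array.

Construct AC machine:
Trie nodes:
  n0 'ε': b→4 c→10 d→1 e→15
  n1 'd': e→2
  n2 'de': d→3  ←P1
  n3 'ded': ·  ←P0
  n4 'b': d→5  ←P4
  n5 'bd': c→6
  n6 'bdc': e→7
  n7 'bdce': b→8
  n8 'bdceb': e→9
  n9 'bdcebe': ·  ←P2
  n10 'c': a→11
  n11 'ca': c→12
  n12 'cac': a→13
  n13 'caca': d→14
  n14 'cacad': ·  ←P3
  n15 'e': d→16
  n16 'ed': ·  ←P5

BFS fail/out derivation:
  fail(1) 'd': from fail(0)=0 chase 'd': 0 ⇒ 0;  out=∅∪out(0)=∅
  fail(4) 'b': from fail(0)=0 chase 'b': 0 ⇒ 0;  out={4}∪out(0)={4}
  fail(10) 'c': from fail(0)=0 chase 'c': 0 ⇒ 0;  out=∅∪out(0)=∅
  fail(15) 'e': from fail(0)=0 chase 'e': 0 ⇒ 0;  out=∅∪out(0)=∅
  fail(2) 'de': from fail(1)=0 chase 'e': 0 ⇒ 15;  out={1}∪out(15)={1}
  fail(5) 'bd': from fail(4)=0 chase 'd': 0 ⇒ 1;  out=∅∪out(1)=∅
  fail(11) 'ca': from fail(10)=0 chase 'a': 0 ⇒ 0;  out=∅∪out(0)=∅
  fail(16) 'ed': from fail(15)=0 chase 'd': 0 ⇒ 1;  out={5}∪out(1)={5}
  fail(3) 'ded': from fail(2)=15 chase 'd': 15 ⇒ 16;  out={0}∪out(16)={0,5}
  fail(6) 'bdc': from fail(5)=1 chase 'c': 1→0 ⇒ 10;  out=∅∪out(10)=∅
  fail(12) 'cac': from fail(11)=0 chase 'c': 0 ⇒ 10;  out=∅∪out(10)=∅
  fail(7) 'bdce': from fail(6)=10 chase 'e': 10→0 ⇒ 15;  out=∅∪out(15)=∅
  fail(13) 'caca': from fail(12)=10 chase 'a': 10 ⇒ 11;  out=∅∪out(11)=∅
  fail(8) 'bdceb': from fail(7)=15 chase 'b': 15→0 ⇒ 4;  out=∅∪out(4)={4}
  fail(14) 'cacad': from fail(13)=11 chase 'd': 11→0 ⇒ 1;  out={3}∪out(1)={3}
  fail(9) 'bdcebe': from fail(8)=4 chase 'e': 4→0 ⇒ 15;  out={2}∪out(15)={2}

Text stream:
pos 0 'b': at 4  ** P4@[0:0]
pos 1 'b': at 4 ·f  ** P4@[1:1]
pos 2 'd': at 5
pos 3 'c': at 6
pos 4 'e': at 7
pos 5 'b': at 8  ** P4@[5:5]
pos 6 'e': at 9  ** P2@[1:6]
pos 7 'a': at 0 ·f
pos 8 'e': at 15
pos 9 'a': at 0 ·f
pos 10 'b': at 4  ** P4@[10:10]
pos 11 'd': at 5
pos 12 'c': at 6
pos 13 'e': at 7
pos 14 'b': at 8  ** P4@[14:14]
pos 15 'e': at 9  ** P2@[10:15]
pos 16 'd': at 16 ·f  ** P5@[15:16]
pos 17 'd': at 1 ·f
pos 18 'd': at 1 ·f
pos 19 'e': at 2  ** P1@[18:19]
pos 20 'b': at 4 ·f  ** P4@[20:20]
pos 21 'd': at 5
pos 22 'c': at 6
pos 23 'e': at 7
pos 24 'b': at 8  ** P4@[24:24]
pos 25 'e': at 9  ** P2@[20:25]
pos 26 'd': at 16 ·f  ** P5@[25:26]
pos 27 'e': at 2 ·f  ** P1@[26:27]
pos 28 'd': at 3  ** P0@[26:28],P5@[27:28]
pos 29 'e': at 2 ·f  ** P1@[28:29]
pos 30 'd': at 3  ** P0@[28:30],P5@[29:30]
pos 31 'd': at 1 ·f
pos 32 'b': at 4 ·f  ** P4@[32:32]
pos 33 'b': at 4 ·f  ** P4@[33:33]
pos 34 'e': at 15 ·f
pos 35 'c': at 10 ·f
pos 36 'a': at 11
pos 37 'c': at 12
pos 38 'a': at 13
pos 39 'd': at 14  ** P3@[35:39]
pos 40 'b': at 4 ·f  ** P4@[40:40]
pos 41 'd': at 5
pos 42 'e': at 2 ·f  ** P1@[41:42]
pos 43 'd': at 3  ** P0@[41:43],P5@[42:43]
pos 44 'a': at 0 ·f

Matches: [[0,4],[1,4],[5,4],[6,2],[10,4],[14,4],[15,2],[16,5],[19,1],[20,4],[24,4],[25,2],[26,5],[27,1],[28,0],[28,5],[29,1],[30,0],[30,5],[32,4],[33,4],[39,3],[40,4],[42,1],[43,0],[43,5]]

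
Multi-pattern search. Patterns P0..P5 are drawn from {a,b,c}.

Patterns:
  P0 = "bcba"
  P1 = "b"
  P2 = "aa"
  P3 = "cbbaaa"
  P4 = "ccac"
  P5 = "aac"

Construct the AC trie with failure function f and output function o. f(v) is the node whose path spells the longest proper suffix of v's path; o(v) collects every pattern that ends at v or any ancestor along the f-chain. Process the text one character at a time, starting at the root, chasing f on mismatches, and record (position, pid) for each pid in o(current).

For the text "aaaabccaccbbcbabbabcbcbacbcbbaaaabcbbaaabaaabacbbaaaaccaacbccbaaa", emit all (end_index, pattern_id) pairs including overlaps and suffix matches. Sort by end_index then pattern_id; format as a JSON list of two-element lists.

Build:
Trie nodes:
  n0 'ε': a→5 b→1 c→7
  n1 'b': c→2  [P1 ends]
  n2 'bc': b→3
  n3 'bcb': a→4
  n4 'bcba': ·  [P0 ends]
  n5 'a': a→6
  n6 'aa': c→16  [P2 ends]
  n7 'c': b→8 c→13
  n8 'cb': b→9
  n9 'cbb': a→10
  n10 'cbba': a→11
  n11 'cbbaa': a→12
  n12 'cbbaaa': ·  [P3 ends]
  n13 'cc': a→14
  n14 'cca': c→15
  n15 'ccac': ·  [P4 ends]
  n16 'aac': ·  [P5 ends]

Failure links (BFS by depth):
  n1('b'): parent n0 fail=0; on 'b' 0 → fail=0;  out {1}∪∅={1}
  n5('a'): parent n0 fail=0; on 'a' 0 → fail=0;  out ∅∪∅=∅
  n7('c'): parent n0 fail=0; on 'c' 0 → fail=0;  out ∅∪∅=∅
  n2('bc'): parent n1 fail=0; on 'c' 0 → fail=7;  out ∅∪∅=∅
  n6('aa'): parent n5 fail=0; on 'a' 0 → fail=5;  out {2}∪∅={2}
  n8('cb'): parent n7 fail=0; on 'b' 0 → fail=1;  out ∅∪{1}={1}
  n13('cc'): parent n7 fail=0; on 'c' 0 → fail=7;  out ∅∪∅=∅
  n3('bcb'): parent n2 fail=7; on 'b' 7 → fail=8;  out ∅∪{1}={1}
  n9('cbb'): parent n8 fail=1; on 'b' 1→0 → fail=1;  out ∅∪{1}={1}
  n14('cca'): parent n13 fail=7; on 'a' 7→0 → fail=5;  out ∅∪∅=∅
  n16('aac'): parent n6 fail=5; on 'c' 5→0 → fail=7;  out {5}∪∅={5}
  n4('bcba'): parent n3 fail=8; on 'a' 8→1→0 → fail=5;  out {0}∪∅={0}
  n10('cbba'): parent n9 fail=1; on 'a' 1→0 → fail=5;  out ∅∪∅=∅
  n15('ccac'): parent n14 fail=5; on 'c' 5→0 → fail=7;  out {4}∪∅={4}
  n11('cbbaa'): parent n10 fail=5; on 'a' 5 → fail=6;  out ∅∪{2}={2}
  n12('cbbaaa'): parent n11 fail=6; on 'a' 6→5 → fail=6;  out {3}∪{2}={2,3}

Scan:
[0] read 'a'  n0⇒n5
[1] read 'a'  n5⇒n6  → match P2@[0:1]
[2] read 'a'  n6⇒n6 (via fail)  → match P2@[1:2]
[3] read 'a'  n6⇒n6 (via fail)  → match P2@[2:3]
[4] read 'b'  n6⇒n1 (via fail)  → match P1@[4:4]
[5] read 'c'  n1⇒n2
[6] read 'c'  n2⇒n13 (via fail)
[7] read 'a'  n13⇒n14
[8] read 'c'  n14⇒n15  → match P4@[5:8]
[9] read 'c'  n15⇒n13 (via fail)
[10] read 'b'  n13⇒n8 (via fail)  → match P1@[10:10]
[11] read 'b'  n8⇒n9  → match P1@[11:11]
[12] read 'c'  n9⇒n2 (via fail)
[13] read 'b'  n2⇒n3  → match P1@[13:13]
[14] read 'a'  n3⇒n4  → match P0@[11:14]
[15] read 'b'  n4⇒n1 (via fail)  → match P1@[15:15]
[16] read 'b'  n1⇒n1 (via fail)  → match P1@[16:16]
[17] read 'a'  n1⇒n5 (via fail)
[18] read 'b'  n5⇒n1 (via fail)  → match P1@[18:18]
[19] read 'c'  n1⇒n2
[20] read 'b'  n2⇒n3  → match P1@[20:20]
[21] read 'c'  n3⇒n2 (via fail)
[22] read 'b'  n2⇒n3  → match P1@[22:22]
[23] read 'a'  n3⇒n4  → match P0@[20:23]
[24] read 'c'  n4⇒n7 (via fail)
[25] read 'b'  n7⇒n8  → match P1@[25:25]
[26] read 'c'  n8⇒n2 (via fail)
[27] read 'b'  n2⇒n3  → match P1@[27:27]
[28] read 'b'  n3⇒n9 (via fail)  → match P1@[28:28]
[29] read 'a'  n9⇒n10
[30] read 'a'  n10⇒n11  → match P2@[29:30]
[31] read 'a'  n11⇒n12  → match P2@[30:31],P3@[26:31]
[32] read 'a'  n12⇒n6 (via fail)  → match P2@[31:32]
[33] read 'b'  n6⇒n1 (via fail)  → match P1@[33:33]
[34] read 'c'  n1⇒n2
[35] read 'b'  n2⇒n3  → match P1@[35:35]
[36] read 'b'  n3⇒n9 (via fail)  → match P1@[36:36]
[37] read 'a'  n9⇒n10
[38] read 'a'  n10⇒n11  → match P2@[37:38]
[39] read 'a'  n11⇒n12  → match P2@[38:39],P3@[34:39]
[40] read 'b'  n12⇒n1 (via fail)  → match P1@[40:40]
[41] read 'a'  n1⇒n5 (via fail)
[42] read 'a'  n5⇒n6  → match P2@[41:42]
[43] read 'a'  n6⇒n6 (via fail)  → match P2@[42:43]
[44] read 'b'  n6⇒n1 (via fail)  → match P1@[44:44]
[45] read 'a'  n1⇒n5 (via fail)
[46] read 'c'  n5⇒n7 (via fail)
[47] read 'b'  n7⇒n8  → match P1@[47:47]
[48] read 'b'  n8⇒n9  → match P1@[48:48]
[49] read 'a'  n9⇒n10
[50] read 'a'  n10⇒n11  → match P2@[49:50]
[51] read 'a'  n11⇒n12  → match P2@[50:51],P3@[46:51]
[52] read 'a'  n12⇒n6 (via fail)  → match P2@[51:52]
[53] read 'c'  n6⇒n16  → match P5@[51:53]
[54] read 'c'  n16⇒n13 (via fail)
[55] read 'a'  n13⇒n14
[56] read 'a'  n14⇒n6 (via fail)  → match P2@[55:56]
[57] read 'c'  n6⇒n16  → match P5@[55:57]
[58] read 'b'  n16⇒n8 (via fail)  → match P1@[58:58]
[59] read 'c'  n8⇒n2 (via fail)
[60] read 'c'  n2⇒n13 (via fail)
[61] read 'b'  n13⇒n8 (via fail)  → match P1@[61:61]
[62] read 'a'  n8⇒n5 (via fail)
[63] read 'a'  n5⇒n6  → match P2@[62:63]
[64] read 'a'  n6⇒n6 (via fail)  → match P2@[63:64]

Result: [[1,2],[2,2],[3,2],[4,1],[8,4],[10,1],[11,1],[13,1],[14,0],[15,1],[16,1],[18,1],[20,1],[22,1],[23,0],[25,1],[27,1],[28,1],[30,2],[31,2],[31,3],[32,2],[33,1],[35,1],[36,1],[38,2],[39,2],[39,3],[40,1],[42,2],[43,2],[44,1],[47,1],[48,1],[50,2],[51,2],[51,3],[52,2],[53,5],[56,2],[57,5],[58,1],[61,1],[63,2],[64,2]]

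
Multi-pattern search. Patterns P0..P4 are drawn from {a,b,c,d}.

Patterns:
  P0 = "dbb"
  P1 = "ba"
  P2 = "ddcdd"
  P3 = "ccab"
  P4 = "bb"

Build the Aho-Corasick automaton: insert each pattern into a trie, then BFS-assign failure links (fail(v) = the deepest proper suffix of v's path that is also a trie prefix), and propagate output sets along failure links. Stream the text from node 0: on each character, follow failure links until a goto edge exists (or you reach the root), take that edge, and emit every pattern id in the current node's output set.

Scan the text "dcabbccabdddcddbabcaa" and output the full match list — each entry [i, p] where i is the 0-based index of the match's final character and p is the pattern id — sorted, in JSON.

Build automaton:
Trie nodes:
  n0 'ε': b→4 c→10 d→1
  n1 'd': b→2 d→6
  n2 'db': b→3
  n3 'dbb': ·  [P0 ends]
  n4 'b': a→5 b→14
  n5 'ba': ·  [P1 ends]
  n6 'dd': c→7
  n7 'ddc': d→8
  n8 'ddcd': d→9
  n9 'ddcdd': ·  [P2 ends]
  n10 'c': c→11
  n11 'cc': a→12
  n12 'cca': b→13
  n13 'ccab': ·  [P3 ends]
  n14 'bb': ·  [P4 ends]

Failure links (BFS by depth):
  fail(1) 'd': from fail(0)=0 chase 'd': 0 ⇒ 0;  out=∅∪out(0)=∅
  fail(4) 'b': from fail(0)=0 chase 'b': 0 ⇒ 0;  out=∅∪out(0)=∅
  fail(10) 'c': from fail(0)=0 chase 'c': 0 ⇒ 0;  out=∅∪out(0)=∅
  fail(2) 'db': from fail(1)=0 chase 'b': 0 ⇒ 4;  out=∅∪out(4)=∅
  fail(5) 'ba': from fail(4)=0 chase 'a': 0 ⇒ 0;  out={1}∪out(0)={1}
  fail(6) 'dd': from fail(1)=0 chase 'd': 0 ⇒ 1;  out=∅∪out(1)=∅
  fail(11) 'cc': from fail(10)=0 chase 'c': 0 ⇒ 10;  out=∅∪out(10)=∅
  fail(14) 'bb': from fail(4)=0 chase 'b': 0 ⇒ 4;  out={4}∪out(4)={4}
  fail(3) 'dbb': from fail(2)=4 chase 'b': 4 ⇒ 14;  out={0}∪out(14)={0,4}
  fail(7) 'ddc': from fail(6)=1 chase 'c': 1→0 ⇒ 10;  out=∅∪out(10)=∅
  fail(12) 'cca': from fail(11)=10 chase 'a': 10→0 ⇒ 0;  out=∅∪out(0)=∅
  fail(8) 'ddcd': from fail(7)=10 chase 'd': 10→0 ⇒ 1;  out=∅∪out(1)=∅
  fail(13) 'ccab': from fail(12)=0 chase 'b': 0 ⇒ 4;  out={3}∪out(4)={3}
  fail(9) 'ddcdd': from fail(8)=1 chase 'd': 1 ⇒ 6;  out={2}∪out(6)={2}

Scan:
i=0 'd': node 0→1
i=1 'c': node 1→10 (via fail)
i=2 'a': node 10→0 (via fail)
i=3 'b': node 0→4
i=4 'b': node 4→14  emit P4@[3:4]
i=5 'c': node 14→10 (via fail)
i=6 'c': node 10→11
i=7 'a': node 11→12
i=8 'b': node 12→13  emit P3@[5:8]
i=9 'd': node 13→1 (via fail)
i=10 'd': node 1→6
i=11 'd': node 6→6 (via fail)
i=12 'c': node 6→7
i=13 'd': node 7→8
i=14 'd': node 8→9  emit P2@[10:14]
i=15 'b': node 9→2 (via fail)
i=16 'a': node 2→5 (via fail)  emit P1@[15:16]
i=17 'b': node 5→4 (via fail)
i=18 'c': node 4→10 (via fail)
i=19 'a': node 10→0 (via fail)
i=20 'a': node 0→0

Matches: [[4,4],[8,3],[14,2],[16,1]]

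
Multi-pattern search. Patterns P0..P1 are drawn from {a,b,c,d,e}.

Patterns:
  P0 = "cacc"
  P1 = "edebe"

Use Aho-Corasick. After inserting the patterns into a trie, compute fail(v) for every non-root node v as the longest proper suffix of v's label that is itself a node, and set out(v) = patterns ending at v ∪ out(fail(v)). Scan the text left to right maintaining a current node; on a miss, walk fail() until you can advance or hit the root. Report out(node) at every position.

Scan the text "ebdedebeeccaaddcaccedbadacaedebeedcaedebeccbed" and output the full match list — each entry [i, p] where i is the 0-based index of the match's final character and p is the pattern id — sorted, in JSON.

Construct AC machine:
Trie (insert patterns):
  0='ε' goto c→1 e→5
  1='c' goto a→2
  2='ca' goto c→3
  3='cac' goto c→4
  4='cacc' goto ·  ←P0
  5='e' goto d→6
  6='ed' goto e→7
  7='ede' goto b→8
  8='edeb' goto e→9
  9='edebe' goto ·  ←P1

Failure links (BFS by depth):
  fail(1) 'c': from fail(0)=0 chase 'c': 0 ⇒ 0;  out=∅∪out(0)=∅
  fail(5) 'e': from fail(0)=0 chase 'e': 0 ⇒ 0;  out=∅∪out(0)=∅
  fail(2) 'ca': from fail(1)=0 chase 'a': 0 ⇒ 0;  out=∅∪out(0)=∅
  fail(6) 'ed': from fail(5)=0 chase 'd': 0 ⇒ 0;  out=∅∪out(0)=∅
  fail(3) 'cac': from fail(2)=0 chase 'c': 0 ⇒ 1;  out=∅∪out(1)=∅
  fail(7) 'ede': from fail(6)=0 chase 'e': 0 ⇒ 5;  out=∅∪out(5)=∅
  fail(4) 'cacc': from fail(3)=1 chase 'c': 1→0 ⇒ 1;  out={0}∪out(1)={0}
  fail(8) 'edeb': from fail(7)=5 chase 'b': 5→0 ⇒ 0;  out=∅∪out(0)=∅
  fail(9) 'edebe': from fail(8)=0 chase 'e': 0 ⇒ 5;  out={1}∪out(5)={1}

Scan:
[0] read 'e'  n0⇒n5
[1] read 'b'  n5⇒n0 (fail-walked)
[2] read 'd'  n0⇒n0
[3] read 'e'  n0⇒n5
[4] read 'd'  n5⇒n6
[5] read 'e'  n6⇒n7
[6] read 'b'  n7⇒n8
[7] read 'e'  n8⇒n9  ** P1@[3:7]
[8] read 'e'  n9⇒n5 (fail-walked)
[9] read 'c'  n5⇒n1 (fail-walked)
[10] read 'c'  n1⇒n1 (fail-walked)
[11] read 'a'  n1⇒n2
[12] read 'a'  n2⇒n0 (fail-walked)
[13] read 'd'  n0⇒n0
[14] read 'd'  n0⇒n0
[15] read 'c'  n0⇒n1
[16] read 'a'  n1⇒n2
[17] read 'c'  n2⇒n3
[18] read 'c'  n3⇒n4  ** P0@[15:18]
[19] read 'e'  n4⇒n5 (fail-walked)
[20] read 'd'  n5⇒n6
[21] read 'b'  n6⇒n0 (fail-walked)
[22] read 'a'  n0⇒n0
[23] read 'd'  n0⇒n0
[24] read 'a'  n0⇒n0
[25] read 'c'  n0⇒n1
[26] read 'a'  n1⇒n2
[27] read 'e'  n2⇒n5 (fail-walked)
[28] read 'd'  n5⇒n6
[29] read 'e'  n6⇒n7
[30] read 'b'  n7⇒n8
[31] read 'e'  n8⇒n9  ** P1@[27:31]
[32] read 'e'  n9⇒n5 (fail-walked)
[33] read 'd'  n5⇒n6
[34] read 'c'  n6⇒n1 (fail-walked)
[35] read 'a'  n1⇒n2
[36] read 'e'  n2⇒n5 (fail-walked)
[37] read 'd'  n5⇒n6
[38] read 'e'  n6⇒n7
[39] read 'b'  n7⇒n8
[40] read 'e'  n8⇒n9  ** P1@[36:40]
[41] read 'c'  n9⇒n1 (fail-walked)
[42] read 'c'  n1⇒n1 (fail-walked)
[43] read 'b'  n1⇒n0 (fail-walked)
[44] read 'e'  n0⇒n5
[45] read 'd'  n5⇒n6

All matches (sorted): [[7,1],[18,0],[31,1],[40,1]]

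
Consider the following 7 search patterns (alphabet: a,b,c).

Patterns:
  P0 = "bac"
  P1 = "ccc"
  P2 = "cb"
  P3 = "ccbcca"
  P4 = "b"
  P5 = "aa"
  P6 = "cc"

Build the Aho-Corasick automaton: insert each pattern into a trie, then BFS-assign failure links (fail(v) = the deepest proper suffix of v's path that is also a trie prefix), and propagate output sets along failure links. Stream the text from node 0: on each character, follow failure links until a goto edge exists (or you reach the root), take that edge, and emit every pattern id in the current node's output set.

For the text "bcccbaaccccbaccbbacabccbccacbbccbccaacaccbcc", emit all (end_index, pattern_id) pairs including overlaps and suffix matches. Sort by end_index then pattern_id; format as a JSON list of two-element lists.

Build:
Trie (insert patterns):
  n0 'ε': a→12 b→1 c→4
  n1 'b': a→2  ←P4
  n2 'ba': c→3
  n3 'bac': ·  ←P0
  n4 'c': b→7 c→5
  n5 'cc': b→8 c→6  ←P6
  n6 'ccc': ·  ←P1
  n7 'cb': ·  ←P2
  n8 'ccb': c→9
  n9 'ccbc': c→10
  n10 'ccbcc': a→11
  n11 'ccbcca': ·  ←P3
  n12 'a': a→13
  n13 'aa': ·  ←P5

BFS fail/out derivation:
  n1('b'): parent n0 fail=0; on 'b' 0 → fail=0;  out {4}∪∅={4}
  n4('c'): parent n0 fail=0; on 'c' 0 → fail=0;  out ∅∪∅=∅
  n12('a'): parent n0 fail=0; on 'a' 0 → fail=0;  out ∅∪∅=∅
  n2('ba'): parent n1 fail=0; on 'a' 0 → fail=12;  out ∅∪∅=∅
  n5('cc'): parent n4 fail=0; on 'c' 0 → fail=4;  out {6}∪∅={6}
  n7('cb'): parent n4 fail=0; on 'b' 0 → fail=1;  out {2}∪{4}={2,4}
  n13('aa'): parent n12 fail=0; on 'a' 0 → fail=12;  out {5}∪∅={5}
  n3('bac'): parent n2 fail=12; on 'c' 12→0 → fail=4;  out {0}∪∅={0}
  n6('ccc'): parent n5 fail=4; on 'c' 4 → fail=5;  out {1}∪{6}={1,6}
  n8('ccb'): parent n5 fail=4; on 'b' 4 → fail=7;  out ∅∪{2,4}={2,4}
  n9('ccbc'): parent n8 fail=7; on 'c' 7→1→0 → fail=4;  out ∅∪∅=∅
  n10('ccbcc'): parent n9 fail=4; on 'c' 4 → fail=5;  out ∅∪{6}={6}
  n11('ccbcca'): parent n10 fail=5; on 'a' 5→4→0 → fail=12;  out {3}∪∅={3}

Scan:
[0] read 'b'  n0⇒n1  emit P4@[0:0]
[1] read 'c'  n1⇒n4 ·f
[2] read 'c'  n4⇒n5  emit P6@[1:2]
[3] read 'c'  n5⇒n6  emit P1@[1:3],P6@[2:3]
[4] read 'b'  n6⇒n8 ·f  emit P2@[3:4],P4@[4:4]
[5] read 'a'  n8⇒n2 ·f
[6] read 'a'  n2⇒n13 ·f  emit P5@[5:6]
[7] read 'c'  n13⇒n4 ·f
[8] read 'c'  n4⇒n5  emit P6@[7:8]
[9] read 'c'  n5⇒n6  emit P1@[7:9],P6@[8:9]
[10] read 'c'  n6⇒n6 ·f  emit P1@[8:10],P6@[9:10]
[11] read 'b'  n6⇒n8 ·f  emit P2@[10:11],P4@[11:11]
[12] read 'a'  n8⇒n2 ·f
[13] read 'c'  n2⇒n3  emit P0@[11:13]
[14] read 'c'  n3⇒n5 ·f  emit P6@[13:14]
[15] read 'b'  n5⇒n8  emit P2@[14:15],P4@[15:15]
[16] read 'b'  n8⇒n1 ·f  emit P4@[16:16]
[17] read 'a'  n1⇒n2
[18] read 'c'  n2⇒n3  emit P0@[16:18]
[19] read 'a'  n3⇒n12 ·f
[20] read 'b'  n12⇒n1 ·f  emit P4@[20:20]
[21] read 'c'  n1⇒n4 ·f
[22] read 'c'  n4⇒n5  emit P6@[21:22]
[23] read 'b'  n5⇒n8  emit P2@[22:23],P4@[23:23]
[24] read 'c'  n8⇒n9
[25] read 'c'  n9⇒n10  emit P6@[24:25]
[26] read 'a'  n10⇒n11  emit P3@[21:26]
[27] read 'c'  n11⇒n4 ·f
[28] read 'b'  n4⇒n7  emit P2@[27:28],P4@[28:28]
[29] read 'b'  n7⇒n1 ·f  emit P4@[29:29]
[30] read 'c'  n1⇒n4 ·f
[31] read 'c'  n4⇒n5  emit P6@[30:31]
[32] read 'b'  n5⇒n8  emit P2@[31:32],P4@[32:32]
[33] read 'c'  n8⇒n9
[34] read 'c'  n9⇒n10  emit P6@[33:34]
[35] read 'a'  n10⇒n11  emit P3@[30:35]
[36] read 'a'  n11⇒n13 ·f  emit P5@[35:36]
[37] read 'c'  n13⇒n4 ·f
[38] read 'a'  n4⇒n12 ·f
[39] read 'c'  n12⇒n4 ·f
[40] read 'c'  n4⇒n5  emit P6@[39:40]
[41] read 'b'  n5⇒n8  emit P2@[40:41],P4@[41:41]
[42] read 'c'  n8⇒n9
[43] read 'c'  n9⇒n10  emit P6@[42:43]

Matches: [[0,4],[2,6],[3,1],[3,6],[4,2],[4,4],[6,5],[8,6],[9,1],[9,6],[10,1],[10,6],[11,2],[11,4],[13,0],[14,6],[15,2],[15,4],[16,4],[18,0],[20,4],[22,6],[23,2],[23,4],[25,6],[26,3],[28,2],[28,4],[29,4],[31,6],[32,2],[32,4],[34,6],[35,3],[36,5],[40,6],[41,2],[41,4],[43,6]]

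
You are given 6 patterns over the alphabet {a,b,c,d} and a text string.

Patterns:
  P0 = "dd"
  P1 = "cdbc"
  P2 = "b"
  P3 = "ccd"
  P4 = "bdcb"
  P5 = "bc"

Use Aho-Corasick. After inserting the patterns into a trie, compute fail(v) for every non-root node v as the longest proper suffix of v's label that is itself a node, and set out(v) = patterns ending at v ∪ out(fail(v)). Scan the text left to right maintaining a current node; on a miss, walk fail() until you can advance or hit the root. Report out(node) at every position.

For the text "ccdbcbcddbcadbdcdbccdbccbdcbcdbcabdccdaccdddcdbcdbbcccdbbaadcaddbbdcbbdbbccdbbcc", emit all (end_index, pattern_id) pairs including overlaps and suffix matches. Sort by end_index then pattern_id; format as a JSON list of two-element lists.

Construct AC machine:
Trie (insert patterns):
  0='ε' goto b→7 c→3 d→1
  1='d' goto d→2
  2='dd' goto ·  [P0 ends]
  3='c' goto c→8 d→4
  4='cd' goto b→5
  5='cdb' goto c→6
  6='cdbc' goto ·  [P1 ends]
  7='b' goto c→13 d→10  [P2 ends]
  8='cc' goto d→9
  9='ccd' goto ·  [P3 ends]
  10='bd' goto c→11
  11='bdc' goto b→12
  12='bdcb' goto ·  [P4 ends]
  13='bc' goto ·  [P5 ends]

Failure links (BFS by depth):
  n1('d'): parent n0 fail=0; on 'd' 0 → fail=0;  out ∅∪∅=∅
  n3('c'): parent n0 fail=0; on 'c' 0 → fail=0;  out ∅∪∅=∅
  n7('b'): parent n0 fail=0; on 'b' 0 → fail=0;  out {2}∪∅={2}
  n2('dd'): parent n1 fail=0; on 'd' 0 → fail=1;  out {0}∪∅={0}
  n4('cd'): parent n3 fail=0; on 'd' 0 → fail=1;  out ∅∪∅=∅
  n8('cc'): parent n3 fail=0; on 'c' 0 → fail=3;  out ∅∪∅=∅
  n10('bd'): parent n7 fail=0; on 'd' 0 → fail=1;  out ∅∪∅=∅
  n13('bc'): parent n7 fail=0; on 'c' 0 → fail=3;  out {5}∪∅={5}
  n5('cdb'): parent n4 fail=1; on 'b' 1→0 → fail=7;  out ∅∪{2}={2}
  n9('ccd'): parent n8 fail=3; on 'd' 3 → fail=4;  out {3}∪∅={3}
  n11('bdc'): parent n10 fail=1; on 'c' 1→0 → fail=3;  out ∅∪∅=∅
  n6('cdbc'): parent n5 fail=7; on 'c' 7 → fail=13;  out {1}∪{5}={1,5}
  n12('bdcb'): parent n11 fail=3; on 'b' 3→0 → fail=7;  out {4}∪{2}={2,4}

Text stream:
pos 0 'c': at 3
pos 1 'c': at 8
pos 2 'd': at 9  ** P3@[0:2]
pos 3 'b': at 5 (via fail)  ** P2@[3:3]
pos 4 'c': at 6  ** P1@[1:4],P5@[3:4]
pos 5 'b': at 7 (via fail)  ** P2@[5:5]
pos 6 'c': at 13  ** P5@[5:6]
pos 7 'd': at 4 (via fail)
pos 8 'd': at 2 (via fail)  ** P0@[7:8]
pos 9 'b': at 7 (via fail)  ** P2@[9:9]
pos 10 'c': at 13  ** P5@[9:10]
pos 11 'a': at 0 (via fail)
pos 12 'd': at 1
pos 13 'b': at 7 (via fail)  ** P2@[13:13]
pos 14 'd': at 10
pos 15 'c': at 11
pos 16 'd': at 4 (via fail)
pos 17 'b': at 5  ** P2@[17:17]
pos 18 'c': at 6  ** P1@[15:18],P5@[17:18]
pos 19 'c': at 8 (via fail)
pos 20 'd': at 9  ** P3@[18:20]
pos 21 'b': at 5 (via fail)  ** P2@[21:21]
pos 22 'c': at 6  ** P1@[19:22],P5@[21:22]
pos 23 'c': at 8 (via fail)
pos 24 'b': at 7 (via fail)  ** P2@[24:24]
pos 25 'd': at 10
pos 26 'c': at 11
pos 27 'b': at 12  ** P2@[27:27],P4@[24:27]
pos 28 'c': at 13 (via fail)  ** P5@[27:28]
pos 29 'd': at 4 (via fail)
pos 30 'b': at 5  ** P2@[30:30]
pos 31 'c': at 6  ** P1@[28:31],P5@[30:31]
pos 32 'a': at 0 (via fail)
pos 33 'b': at 7  ** P2@[33:33]
pos 34 'd': at 10
pos 35 'c': at 11
pos 36 'c': at 8 (via fail)
pos 37 'd': at 9  ** P3@[35:37]
pos 38 'a': at 0 (via fail)
pos 39 'c': at 3
pos 40 'c': at 8
pos 41 'd': at 9  ** P3@[39:41]
pos 42 'd': at 2 (via fail)  ** P0@[41:42]
pos 43 'd': at 2 (via fail)  ** P0@[42:43]
pos 44 'c': at 3 (via fail)
pos 45 'd': at 4
pos 46 'b': at 5  ** P2@[46:46]
pos 47 'c': at 6  ** P1@[44:47],P5@[46:47]
pos 48 'd': at 4 (via fail)
pos 49 'b': at 5  ** P2@[49:49]
pos 50 'b': at 7 (via fail)  ** P2@[50:50]
pos 51 'c': at 13  ** P5@[50:51]
pos 52 'c': at 8 (via fail)
pos 53 'c': at 8 (via fail)
pos 54 'd': at 9  ** P3@[52:54]
pos 55 'b': at 5 (via fail)  ** P2@[55:55]
pos 56 'b': at 7 (via fail)  ** P2@[56:56]
pos 57 'a': at 0 (via fail)
pos 58 'a': at 0
pos 59 'd': at 1
pos 60 'c': at 3 (via fail)
pos 61 'a': at 0 (via fail)
pos 62 'd': at 1
pos 63 'd': at 2  ** P0@[62:63]
pos 64 'b': at 7 (via fail)  ** P2@[64:64]
pos 65 'b': at 7 (via fail)  ** P2@[65:65]
pos 66 'd': at 10
pos 67 'c': at 11
pos 68 'b': at 12  ** P2@[68:68],P4@[65:68]
pos 69 'b': at 7 (via fail)  ** P2@[69:69]
pos 70 'd': at 10
pos 71 'b': at 7 (via fail)  ** P2@[71:71]
pos 72 'b': at 7 (via fail)  ** P2@[72:72]
pos 73 'c': at 13  ** P5@[72:73]
pos 74 'c': at 8 (via fail)
pos 75 'd': at 9  ** P3@[73:75]
pos 76 'b': at 5 (via fail)  ** P2@[76:76]
pos 77 'b': at 7 (via fail)  ** P2@[77:77]
pos 78 'c': at 13  ** P5@[77:78]
pos 79 'c': at 8 (via fail)

Result: [[2,3],[3,2],[4,1],[4,5],[5,2],[6,5],[8,0],[9,2],[10,5],[13,2],[17,2],[18,1],[18,5],[20,3],[21,2],[22,1],[22,5],[24,2],[27,2],[27,4],[28,5],[30,2],[31,1],[31,5],[33,2],[37,3],[41,3],[42,0],[43,0],[46,2],[47,1],[47,5],[49,2],[50,2],[51,5],[54,3],[55,2],[56,2],[63,0],[64,2],[65,2],[68,2],[68,4],[69,2],[71,2],[72,2],[73,5],[75,3],[76,2],[77,2],[78,5]]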